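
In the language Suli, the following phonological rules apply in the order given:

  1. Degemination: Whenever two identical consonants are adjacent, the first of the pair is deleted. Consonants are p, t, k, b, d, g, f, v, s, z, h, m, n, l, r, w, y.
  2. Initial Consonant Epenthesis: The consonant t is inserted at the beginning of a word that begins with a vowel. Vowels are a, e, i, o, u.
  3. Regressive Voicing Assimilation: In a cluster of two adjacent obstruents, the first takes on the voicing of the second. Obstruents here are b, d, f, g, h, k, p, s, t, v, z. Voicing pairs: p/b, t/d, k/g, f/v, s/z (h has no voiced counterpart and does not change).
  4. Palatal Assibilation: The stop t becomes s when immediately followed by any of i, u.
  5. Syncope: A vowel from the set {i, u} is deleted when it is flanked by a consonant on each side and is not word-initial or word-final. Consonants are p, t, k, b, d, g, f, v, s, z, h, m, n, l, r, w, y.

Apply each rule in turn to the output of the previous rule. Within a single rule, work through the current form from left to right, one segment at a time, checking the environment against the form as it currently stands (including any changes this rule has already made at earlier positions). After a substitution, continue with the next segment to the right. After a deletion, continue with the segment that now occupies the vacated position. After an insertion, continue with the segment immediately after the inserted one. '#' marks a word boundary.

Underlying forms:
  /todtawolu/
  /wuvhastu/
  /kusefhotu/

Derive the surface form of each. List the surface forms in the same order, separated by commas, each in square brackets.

/todtawolu/:
  1 Degemination: no change — [todtawolu]
  2 Initial Consonant Epenthesis: no change — [todtawolu]
  3 Regressive Voicing Assimilation: [todtawolu] → [tottawolu]
  4 Palatal Assibilation: no change — [tottawolu]
  5 Syncope: no change — [tottawolu]
/wuvhastu/:
  1 Degemination: no change — [wuvhastu]
  2 Initial Consonant Epenthesis: no change — [wuvhastu]
  3 Regressive Voicing Assimilation: [wuvhastu] → [wufhastu]
  4 Palatal Assibilation: [wufhastu] → [wufhassu]
  5 Syncope: [wufhassu] → [wfhassu]
/kusefhotu/:
  1 Degemination: no change — [kusefhotu]
  2 Initial Consonant Epenthesis: no change — [kusefhotu]
  3 Regressive Voicing Assimilation: no change — [kusefhotu]
  4 Palatal Assibilation: [kusefhotu] → [kusefhosu]
  5 Syncope: [kusefhosu] → [ksefhosu]

[tottawolu], [wfhassu], [ksefhosu]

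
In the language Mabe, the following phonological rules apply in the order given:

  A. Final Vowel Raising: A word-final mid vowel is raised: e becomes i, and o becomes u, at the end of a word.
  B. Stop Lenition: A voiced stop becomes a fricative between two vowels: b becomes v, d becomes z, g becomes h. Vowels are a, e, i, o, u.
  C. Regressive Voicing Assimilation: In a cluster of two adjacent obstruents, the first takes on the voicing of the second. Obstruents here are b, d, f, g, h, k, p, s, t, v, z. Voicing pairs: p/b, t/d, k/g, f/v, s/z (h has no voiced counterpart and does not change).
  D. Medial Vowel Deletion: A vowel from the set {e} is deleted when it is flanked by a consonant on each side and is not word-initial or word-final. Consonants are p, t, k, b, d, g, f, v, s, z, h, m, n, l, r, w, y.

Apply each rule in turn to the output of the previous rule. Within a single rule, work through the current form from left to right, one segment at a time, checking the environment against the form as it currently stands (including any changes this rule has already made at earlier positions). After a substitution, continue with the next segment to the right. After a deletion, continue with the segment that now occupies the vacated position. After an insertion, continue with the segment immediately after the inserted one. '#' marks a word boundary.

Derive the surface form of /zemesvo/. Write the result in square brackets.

A Final Vowel Raising: [zemesvo] → [zemesvu]
B Stop Lenition: no change — [zemesvu]
C Regressive Voicing Assimilation: [zemesvu] → [zemezvu]
D Medial Vowel Deletion: [zemezvu] → [zmzvu]

[zmzvu]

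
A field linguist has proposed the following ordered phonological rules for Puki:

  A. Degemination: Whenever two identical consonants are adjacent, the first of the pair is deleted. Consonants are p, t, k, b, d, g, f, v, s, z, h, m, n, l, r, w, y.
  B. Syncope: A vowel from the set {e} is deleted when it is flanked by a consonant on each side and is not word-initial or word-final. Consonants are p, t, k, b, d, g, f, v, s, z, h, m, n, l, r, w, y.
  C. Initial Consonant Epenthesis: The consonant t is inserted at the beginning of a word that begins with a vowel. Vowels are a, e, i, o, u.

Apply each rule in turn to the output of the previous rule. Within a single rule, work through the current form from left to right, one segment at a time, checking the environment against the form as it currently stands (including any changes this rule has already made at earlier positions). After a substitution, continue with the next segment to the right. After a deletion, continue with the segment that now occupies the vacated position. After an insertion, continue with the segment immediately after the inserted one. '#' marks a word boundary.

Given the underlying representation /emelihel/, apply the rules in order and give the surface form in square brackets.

[temlihl]

A Degemination: no change — [emelihel]
B Syncope: [emelihel] → [emlihl]
C Initial Consonant Epenthesis: [emlihl] → [temlihl]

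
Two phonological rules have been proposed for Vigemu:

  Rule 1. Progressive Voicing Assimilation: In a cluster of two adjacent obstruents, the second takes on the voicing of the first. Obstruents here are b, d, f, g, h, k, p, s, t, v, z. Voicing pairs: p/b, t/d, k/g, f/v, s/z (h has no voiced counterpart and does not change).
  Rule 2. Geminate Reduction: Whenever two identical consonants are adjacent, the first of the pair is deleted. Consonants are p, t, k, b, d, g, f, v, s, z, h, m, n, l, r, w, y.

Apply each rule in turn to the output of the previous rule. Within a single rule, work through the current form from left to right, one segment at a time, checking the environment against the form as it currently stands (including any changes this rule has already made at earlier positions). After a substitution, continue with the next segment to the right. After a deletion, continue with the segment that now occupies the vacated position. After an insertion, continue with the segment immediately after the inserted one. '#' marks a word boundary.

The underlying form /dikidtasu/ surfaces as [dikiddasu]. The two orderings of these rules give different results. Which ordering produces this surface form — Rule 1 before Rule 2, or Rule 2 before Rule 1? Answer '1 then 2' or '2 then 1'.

2 then 1

Order 1 then 2:
  1 Progressive Voicing Assimilation: [dikidtasu] → [dikiddasu]
  2 Geminate Reduction: [dikiddasu] → [dikidasu]
  result: [dikidasu]
Order 2 then 1:
  2 Geminate Reduction: no change — [dikidtasu]
  1 Progressive Voicing Assimilation: [dikidtasu] → [dikiddasu]
  result: [dikiddasu]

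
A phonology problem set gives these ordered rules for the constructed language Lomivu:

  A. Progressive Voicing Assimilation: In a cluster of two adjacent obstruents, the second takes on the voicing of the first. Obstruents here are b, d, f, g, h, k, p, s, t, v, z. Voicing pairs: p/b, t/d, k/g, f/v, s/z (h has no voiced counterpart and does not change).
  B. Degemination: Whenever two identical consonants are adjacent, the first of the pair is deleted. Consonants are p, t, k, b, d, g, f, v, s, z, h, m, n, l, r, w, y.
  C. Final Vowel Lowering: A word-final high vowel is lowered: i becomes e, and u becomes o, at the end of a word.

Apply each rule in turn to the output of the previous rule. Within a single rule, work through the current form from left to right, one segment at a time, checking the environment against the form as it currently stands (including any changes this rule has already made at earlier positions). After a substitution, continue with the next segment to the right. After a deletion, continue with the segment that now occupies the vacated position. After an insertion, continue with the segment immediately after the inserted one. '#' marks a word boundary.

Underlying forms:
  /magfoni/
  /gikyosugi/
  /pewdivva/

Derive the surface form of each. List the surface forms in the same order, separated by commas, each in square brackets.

[magvone], [gikyosuge], [pewdiva]

/magfoni/:
  A Progressive Voicing Assimilation: [magfoni] → [magvoni]
  B Degemination: no change — [magvoni]
  C Final Vowel Lowering: [magvoni] → [magvone]
/gikyosugi/:
  A Progressive Voicing Assimilation: no change — [gikyosugi]
  B Degemination: no change — [gikyosugi]
  C Final Vowel Lowering: [gikyosugi] → [gikyosuge]
/pewdivva/:
  A Progressive Voicing Assimilation: no change — [pewdivva]
  B Degemination: [pewdivva] → [pewdiva]
  C Final Vowel Lowering: no change — [pewdiva]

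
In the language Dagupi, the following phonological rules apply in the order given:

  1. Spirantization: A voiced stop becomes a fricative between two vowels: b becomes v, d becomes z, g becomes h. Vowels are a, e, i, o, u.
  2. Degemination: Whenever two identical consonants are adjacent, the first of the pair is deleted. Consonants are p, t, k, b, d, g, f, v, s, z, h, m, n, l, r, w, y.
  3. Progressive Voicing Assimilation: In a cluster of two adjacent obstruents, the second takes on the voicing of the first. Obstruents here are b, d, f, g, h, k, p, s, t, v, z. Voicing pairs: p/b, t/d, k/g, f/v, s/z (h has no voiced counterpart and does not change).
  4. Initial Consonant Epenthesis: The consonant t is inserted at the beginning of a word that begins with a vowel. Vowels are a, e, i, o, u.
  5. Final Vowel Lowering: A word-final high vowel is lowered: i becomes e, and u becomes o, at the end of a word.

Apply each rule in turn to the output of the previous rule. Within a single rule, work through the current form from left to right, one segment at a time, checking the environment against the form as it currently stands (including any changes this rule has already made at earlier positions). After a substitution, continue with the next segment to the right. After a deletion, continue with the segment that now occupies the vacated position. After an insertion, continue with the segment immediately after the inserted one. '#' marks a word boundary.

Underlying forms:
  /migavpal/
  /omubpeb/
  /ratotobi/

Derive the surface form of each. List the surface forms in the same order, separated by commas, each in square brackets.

/migavpal/:
  1 Spirantization: [migavpal] → [mihavpal]
  2 Degemination: no change — [mihavpal]
  3 Progressive Voicing Assimilation: [mihavpal] → [mihavbal]
  4 Initial Consonant Epenthesis: no change — [mihavbal]
  5 Final Vowel Lowering: no change — [mihavbal]
/omubpeb/:
  1 Spirantization: no change — [omubpeb]
  2 Degemination: no change — [omubpeb]
  3 Progressive Voicing Assimilation: [omubpeb] → [omubbeb]
  4 Initial Consonant Epenthesis: [omubbeb] → [tomubbeb]
  5 Final Vowel Lowering: no change — [tomubbeb]
/ratotobi/:
  1 Spirantization: [ratotobi] → [ratotovi]
  2 Degemination: no change — [ratotovi]
  3 Progressive Voicing Assimilation: no change — [ratotovi]
  4 Initial Consonant Epenthesis: no change — [ratotovi]
  5 Final Vowel Lowering: [ratotovi] → [ratotove]

[mihavbal], [tomubbeb], [ratotove]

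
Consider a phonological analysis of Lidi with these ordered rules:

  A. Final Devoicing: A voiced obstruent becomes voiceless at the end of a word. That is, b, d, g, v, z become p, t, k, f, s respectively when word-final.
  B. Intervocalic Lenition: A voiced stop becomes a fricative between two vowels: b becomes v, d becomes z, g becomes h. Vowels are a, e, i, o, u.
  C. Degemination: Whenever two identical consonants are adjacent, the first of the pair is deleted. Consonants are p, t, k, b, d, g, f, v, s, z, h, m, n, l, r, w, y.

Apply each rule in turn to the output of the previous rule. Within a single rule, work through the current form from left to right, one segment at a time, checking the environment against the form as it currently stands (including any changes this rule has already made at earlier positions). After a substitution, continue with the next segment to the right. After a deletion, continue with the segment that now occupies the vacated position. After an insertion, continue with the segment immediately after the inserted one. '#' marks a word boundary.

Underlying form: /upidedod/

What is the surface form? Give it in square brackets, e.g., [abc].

A Final Devoicing: [upidedod] → [upidedot]
B Intervocalic Lenition: [upidedot] → [upizezot]
C Degemination: no change — [upizezot]

[upizezot]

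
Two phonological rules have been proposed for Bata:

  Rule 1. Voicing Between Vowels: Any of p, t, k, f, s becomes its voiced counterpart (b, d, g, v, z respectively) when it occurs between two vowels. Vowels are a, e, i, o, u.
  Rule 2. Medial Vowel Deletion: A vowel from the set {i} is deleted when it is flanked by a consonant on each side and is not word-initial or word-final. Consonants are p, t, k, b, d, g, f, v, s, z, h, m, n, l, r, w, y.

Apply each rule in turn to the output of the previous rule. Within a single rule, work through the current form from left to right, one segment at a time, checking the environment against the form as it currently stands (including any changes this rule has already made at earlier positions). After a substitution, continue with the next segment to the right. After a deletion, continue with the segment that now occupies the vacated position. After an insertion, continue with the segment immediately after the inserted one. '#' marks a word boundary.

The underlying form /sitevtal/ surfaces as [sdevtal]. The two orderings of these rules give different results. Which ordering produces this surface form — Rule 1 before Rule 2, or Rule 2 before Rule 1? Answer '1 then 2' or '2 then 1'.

1 then 2

Order 1 then 2:
  1 Voicing Between Vowels: [sitevtal] → [sidevtal]
  2 Medial Vowel Deletion: [sidevtal] → [sdevtal]
  result: [sdevtal]
Order 2 then 1:
  2 Medial Vowel Deletion: [sitevtal] → [stevtal]
  1 Voicing Between Vowels: no change — [stevtal]
  result: [stevtal]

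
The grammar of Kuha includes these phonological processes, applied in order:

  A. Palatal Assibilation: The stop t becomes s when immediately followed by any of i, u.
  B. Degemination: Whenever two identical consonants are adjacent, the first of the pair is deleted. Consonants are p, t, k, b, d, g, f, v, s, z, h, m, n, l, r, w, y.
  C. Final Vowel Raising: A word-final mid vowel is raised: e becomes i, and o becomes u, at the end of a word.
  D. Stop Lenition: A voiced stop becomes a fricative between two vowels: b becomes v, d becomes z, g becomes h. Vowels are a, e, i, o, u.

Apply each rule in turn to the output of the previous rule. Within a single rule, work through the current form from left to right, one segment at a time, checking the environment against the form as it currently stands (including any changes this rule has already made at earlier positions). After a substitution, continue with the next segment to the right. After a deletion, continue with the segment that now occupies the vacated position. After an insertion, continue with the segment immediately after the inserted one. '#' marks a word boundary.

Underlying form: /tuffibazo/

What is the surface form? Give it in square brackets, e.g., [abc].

[sufivazu]

A Palatal Assibilation: [tuffibazo] → [suffibazo]
B Degemination: [suffibazo] → [sufibazo]
C Final Vowel Raising: [sufibazo] → [sufibazu]
D Stop Lenition: [sufibazu] → [sufivazu]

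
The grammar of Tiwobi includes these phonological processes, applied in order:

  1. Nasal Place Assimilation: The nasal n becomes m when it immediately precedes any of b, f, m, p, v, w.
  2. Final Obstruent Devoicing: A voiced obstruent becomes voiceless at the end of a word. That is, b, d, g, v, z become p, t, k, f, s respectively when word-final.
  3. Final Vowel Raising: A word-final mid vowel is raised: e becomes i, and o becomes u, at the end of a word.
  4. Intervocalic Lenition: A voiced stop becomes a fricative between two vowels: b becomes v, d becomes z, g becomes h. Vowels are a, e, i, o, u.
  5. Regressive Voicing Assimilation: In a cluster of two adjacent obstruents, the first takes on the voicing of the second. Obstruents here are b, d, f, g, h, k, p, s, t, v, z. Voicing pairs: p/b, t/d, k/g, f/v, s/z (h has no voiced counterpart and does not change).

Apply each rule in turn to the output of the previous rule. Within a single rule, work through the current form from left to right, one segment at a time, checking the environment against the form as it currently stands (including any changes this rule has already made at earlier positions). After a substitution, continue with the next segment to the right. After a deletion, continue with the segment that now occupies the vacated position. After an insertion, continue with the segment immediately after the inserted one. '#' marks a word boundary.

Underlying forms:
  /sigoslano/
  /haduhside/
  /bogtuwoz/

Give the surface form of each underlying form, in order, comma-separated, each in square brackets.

/sigoslano/:
  1 Nasal Place Assimilation: no change — [sigoslano]
  2 Final Obstruent Devoicing: no change — [sigoslano]
  3 Final Vowel Raising: [sigoslano] → [sigoslanu]
  4 Intervocalic Lenition: [sigoslanu] → [sihoslanu]
  5 Regressive Voicing Assimilation: no change — [sihoslanu]
/haduhside/:
  1 Nasal Place Assimilation: no change — [haduhside]
  2 Final Obstruent Devoicing: no change — [haduhside]
  3 Final Vowel Raising: [haduhside] → [haduhsidi]
  4 Intervocalic Lenition: [haduhsidi] → [hazuhsizi]
  5 Regressive Voicing Assimilation: no change — [hazuhsizi]
/bogtuwoz/:
  1 Nasal Place Assimilation: no change — [bogtuwoz]
  2 Final Obstruent Devoicing: [bogtuwoz] → [bogtuwos]
  3 Final Vowel Raising: no change — [bogtuwos]
  4 Intervocalic Lenition: no change — [bogtuwos]
  5 Regressive Voicing Assimilation: [bogtuwos] → [boktuwos]

[sihoslanu], [hazuhsizi], [boktuwos]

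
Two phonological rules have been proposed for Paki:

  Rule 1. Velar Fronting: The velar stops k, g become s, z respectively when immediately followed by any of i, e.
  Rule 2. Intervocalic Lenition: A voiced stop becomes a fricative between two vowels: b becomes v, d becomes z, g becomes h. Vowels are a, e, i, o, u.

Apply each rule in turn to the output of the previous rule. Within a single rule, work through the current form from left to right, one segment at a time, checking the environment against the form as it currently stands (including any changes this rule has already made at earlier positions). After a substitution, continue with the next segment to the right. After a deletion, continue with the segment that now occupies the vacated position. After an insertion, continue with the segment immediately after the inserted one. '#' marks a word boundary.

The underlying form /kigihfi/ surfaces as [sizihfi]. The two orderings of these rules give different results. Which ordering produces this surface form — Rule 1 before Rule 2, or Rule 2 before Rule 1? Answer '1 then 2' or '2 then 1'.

1 then 2

Order 1 then 2:
  1 Velar Fronting: [kigihfi] → [sizihfi]
  2 Intervocalic Lenition: no change — [sizihfi]
  result: [sizihfi]
Order 2 then 1:
  2 Intervocalic Lenition: [kigihfi] → [kihihfi]
  1 Velar Fronting: [kihihfi] → [sihihfi]
  result: [sihihfi]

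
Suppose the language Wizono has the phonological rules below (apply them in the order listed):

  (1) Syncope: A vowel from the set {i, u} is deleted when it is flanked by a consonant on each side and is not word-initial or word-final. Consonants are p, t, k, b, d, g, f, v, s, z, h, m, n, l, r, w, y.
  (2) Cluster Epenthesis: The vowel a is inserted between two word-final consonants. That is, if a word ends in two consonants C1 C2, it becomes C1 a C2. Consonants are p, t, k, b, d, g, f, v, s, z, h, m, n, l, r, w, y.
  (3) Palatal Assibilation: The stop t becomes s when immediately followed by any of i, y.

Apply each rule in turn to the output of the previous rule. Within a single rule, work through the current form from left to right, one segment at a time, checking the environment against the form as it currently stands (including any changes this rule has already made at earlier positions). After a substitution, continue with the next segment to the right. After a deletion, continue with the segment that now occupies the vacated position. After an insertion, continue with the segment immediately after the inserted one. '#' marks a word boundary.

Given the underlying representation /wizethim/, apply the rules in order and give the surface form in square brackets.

[wzetham]

(1) Syncope: [wizethim] → [wzethm]
(2) Cluster Epenthesis: [wzethm] → [wzetham]
(3) Palatal Assibilation: no change — [wzetham]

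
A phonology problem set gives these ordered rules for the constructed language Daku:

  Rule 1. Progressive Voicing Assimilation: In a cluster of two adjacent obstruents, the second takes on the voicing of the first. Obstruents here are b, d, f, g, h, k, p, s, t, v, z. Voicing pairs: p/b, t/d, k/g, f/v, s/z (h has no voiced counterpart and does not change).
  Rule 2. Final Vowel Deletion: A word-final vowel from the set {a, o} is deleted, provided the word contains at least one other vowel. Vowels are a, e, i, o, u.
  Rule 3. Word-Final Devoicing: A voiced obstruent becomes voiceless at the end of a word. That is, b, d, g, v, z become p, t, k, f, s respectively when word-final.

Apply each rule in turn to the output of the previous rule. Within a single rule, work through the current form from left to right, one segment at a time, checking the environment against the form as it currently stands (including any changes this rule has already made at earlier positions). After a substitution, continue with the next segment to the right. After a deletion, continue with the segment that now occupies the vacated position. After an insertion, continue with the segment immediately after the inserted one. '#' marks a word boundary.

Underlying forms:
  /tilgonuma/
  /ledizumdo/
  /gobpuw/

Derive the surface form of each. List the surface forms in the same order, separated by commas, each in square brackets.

[tilgonum], [ledizumt], [gobbuw]

/tilgonuma/:
  Rule 1 Progressive Voicing Assimilation: no change — [tilgonuma]
  Rule 2 Final Vowel Deletion: [tilgonuma] → [tilgonum]
  Rule 3 Word-Final Devoicing: no change — [tilgonum]
/ledizumdo/:
  Rule 1 Progressive Voicing Assimilation: no change — [ledizumdo]
  Rule 2 Final Vowel Deletion: [ledizumdo] → [ledizumd]
  Rule 3 Word-Final Devoicing: [ledizumd] → [ledizumt]
/gobpuw/:
  Rule 1 Progressive Voicing Assimilation: [gobpuw] → [gobbuw]
  Rule 2 Final Vowel Deletion: no change — [gobbuw]
  Rule 3 Word-Final Devoicing: no change — [gobbuw]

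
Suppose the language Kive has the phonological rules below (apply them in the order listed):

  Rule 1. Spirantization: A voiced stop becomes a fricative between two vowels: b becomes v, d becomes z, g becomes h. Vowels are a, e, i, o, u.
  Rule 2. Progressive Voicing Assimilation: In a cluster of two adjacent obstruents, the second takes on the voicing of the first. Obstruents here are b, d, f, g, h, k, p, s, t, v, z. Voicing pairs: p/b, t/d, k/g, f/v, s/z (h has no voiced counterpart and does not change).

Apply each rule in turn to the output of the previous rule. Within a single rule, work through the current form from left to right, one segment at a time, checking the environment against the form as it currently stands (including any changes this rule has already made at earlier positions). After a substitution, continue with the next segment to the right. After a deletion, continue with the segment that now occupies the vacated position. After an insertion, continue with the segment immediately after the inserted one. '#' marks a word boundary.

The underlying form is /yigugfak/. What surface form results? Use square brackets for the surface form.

Rule 1 Spirantization: [yigugfak] → [yihugfak]
Rule 2 Progressive Voicing Assimilation: [yihugfak] → [yihugvak]

[yihugvak]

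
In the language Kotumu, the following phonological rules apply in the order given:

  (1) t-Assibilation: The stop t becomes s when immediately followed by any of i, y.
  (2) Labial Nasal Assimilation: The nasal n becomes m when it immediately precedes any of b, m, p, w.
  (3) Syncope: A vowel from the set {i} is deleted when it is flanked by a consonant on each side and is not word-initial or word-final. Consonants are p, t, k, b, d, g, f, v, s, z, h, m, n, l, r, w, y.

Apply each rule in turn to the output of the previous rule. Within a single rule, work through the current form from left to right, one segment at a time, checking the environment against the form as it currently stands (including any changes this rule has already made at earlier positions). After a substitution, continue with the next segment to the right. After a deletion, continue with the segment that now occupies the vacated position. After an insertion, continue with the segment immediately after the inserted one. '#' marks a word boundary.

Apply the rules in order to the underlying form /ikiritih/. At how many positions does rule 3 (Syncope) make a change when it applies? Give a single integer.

(1) t-Assibilation: [ikiritih] → [ikirisih]
(2) Labial Nasal Assimilation: no change — [ikirisih]
(3) Syncope: [ikirisih] → [ikrsh]
Rule 3 changed 3 position(s).

3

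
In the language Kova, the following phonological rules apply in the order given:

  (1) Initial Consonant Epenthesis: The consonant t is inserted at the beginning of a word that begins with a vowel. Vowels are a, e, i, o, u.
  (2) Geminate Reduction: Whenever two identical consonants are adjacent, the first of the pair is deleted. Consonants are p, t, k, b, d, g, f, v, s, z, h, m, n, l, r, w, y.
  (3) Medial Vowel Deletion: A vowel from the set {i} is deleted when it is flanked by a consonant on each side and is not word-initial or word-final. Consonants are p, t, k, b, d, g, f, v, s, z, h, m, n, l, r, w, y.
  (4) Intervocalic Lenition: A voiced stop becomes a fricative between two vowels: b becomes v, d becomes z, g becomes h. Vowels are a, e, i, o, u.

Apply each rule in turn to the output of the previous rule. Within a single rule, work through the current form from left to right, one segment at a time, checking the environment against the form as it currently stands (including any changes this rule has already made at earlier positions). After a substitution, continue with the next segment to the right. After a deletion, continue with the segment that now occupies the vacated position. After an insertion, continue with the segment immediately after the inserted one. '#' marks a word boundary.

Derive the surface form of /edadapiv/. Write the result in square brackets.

(1) Initial Consonant Epenthesis: [edadapiv] → [tedadapiv]
(2) Geminate Reduction: no change — [tedadapiv]
(3) Medial Vowel Deletion: [tedadapiv] → [tedadapv]
(4) Intervocalic Lenition: [tedadapv] → [tezazapv]

[tezazapv]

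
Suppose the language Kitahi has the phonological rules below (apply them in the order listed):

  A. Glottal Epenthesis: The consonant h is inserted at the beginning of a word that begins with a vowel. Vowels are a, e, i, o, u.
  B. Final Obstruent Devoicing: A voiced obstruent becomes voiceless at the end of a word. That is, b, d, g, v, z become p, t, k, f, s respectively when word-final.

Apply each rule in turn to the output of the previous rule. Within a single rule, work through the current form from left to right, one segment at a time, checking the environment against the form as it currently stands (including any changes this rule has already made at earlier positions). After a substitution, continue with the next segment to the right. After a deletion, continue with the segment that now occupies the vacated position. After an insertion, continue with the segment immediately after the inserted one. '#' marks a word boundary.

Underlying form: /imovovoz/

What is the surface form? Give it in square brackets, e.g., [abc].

[himovovos]

A Glottal Epenthesis: [imovovoz] → [himovovoz]
B Final Obstruent Devoicing: [himovovoz] → [himovovos]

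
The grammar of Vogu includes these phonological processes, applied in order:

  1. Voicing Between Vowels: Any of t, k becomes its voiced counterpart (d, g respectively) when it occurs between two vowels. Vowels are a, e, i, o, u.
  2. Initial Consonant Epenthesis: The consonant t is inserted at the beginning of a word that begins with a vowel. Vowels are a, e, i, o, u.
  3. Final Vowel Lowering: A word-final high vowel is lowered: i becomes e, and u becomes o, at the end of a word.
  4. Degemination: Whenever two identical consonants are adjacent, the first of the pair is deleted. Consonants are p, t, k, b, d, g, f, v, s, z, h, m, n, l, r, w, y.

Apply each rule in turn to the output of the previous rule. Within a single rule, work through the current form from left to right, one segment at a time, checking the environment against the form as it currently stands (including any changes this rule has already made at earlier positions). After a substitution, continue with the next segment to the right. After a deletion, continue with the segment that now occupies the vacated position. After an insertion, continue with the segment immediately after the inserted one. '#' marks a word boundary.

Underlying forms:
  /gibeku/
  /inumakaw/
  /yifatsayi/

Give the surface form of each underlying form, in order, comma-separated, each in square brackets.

/gibeku/:
  1 Voicing Between Vowels: [gibeku] → [gibegu]
  2 Initial Consonant Epenthesis: no change — [gibegu]
  3 Final Vowel Lowering: [gibegu] → [gibego]
  4 Degemination: no change — [gibego]
/inumakaw/:
  1 Voicing Between Vowels: [inumakaw] → [inumagaw]
  2 Initial Consonant Epenthesis: [inumagaw] → [tinumagaw]
  3 Final Vowel Lowering: no change — [tinumagaw]
  4 Degemination: no change — [tinumagaw]
/yifatsayi/:
  1 Voicing Between Vowels: no change — [yifatsayi]
  2 Initial Consonant Epenthesis: no change — [yifatsayi]
  3 Final Vowel Lowering: [yifatsayi] → [yifatsaye]
  4 Degemination: no change — [yifatsaye]

[gibego], [tinumagaw], [yifatsaye]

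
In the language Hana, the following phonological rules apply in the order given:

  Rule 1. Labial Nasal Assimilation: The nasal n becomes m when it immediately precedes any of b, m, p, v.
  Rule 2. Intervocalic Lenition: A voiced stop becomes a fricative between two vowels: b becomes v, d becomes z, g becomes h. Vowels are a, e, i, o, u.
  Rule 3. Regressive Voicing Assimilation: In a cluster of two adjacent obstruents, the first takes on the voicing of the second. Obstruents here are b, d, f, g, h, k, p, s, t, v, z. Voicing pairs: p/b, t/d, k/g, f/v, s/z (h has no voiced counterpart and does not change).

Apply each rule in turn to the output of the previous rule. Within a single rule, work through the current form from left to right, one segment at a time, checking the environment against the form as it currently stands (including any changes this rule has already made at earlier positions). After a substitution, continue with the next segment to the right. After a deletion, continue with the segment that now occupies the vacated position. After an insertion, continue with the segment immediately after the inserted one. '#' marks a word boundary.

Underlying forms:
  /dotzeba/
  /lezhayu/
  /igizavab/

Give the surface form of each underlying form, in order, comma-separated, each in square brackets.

[dodzeva], [leshayu], [ihizavab]

/dotzeba/:
  Rule 1 Labial Nasal Assimilation: no change — [dotzeba]
  Rule 2 Intervocalic Lenition: [dotzeba] → [dotzeva]
  Rule 3 Regressive Voicing Assimilation: [dotzeva] → [dodzeva]
/lezhayu/:
  Rule 1 Labial Nasal Assimilation: no change — [lezhayu]
  Rule 2 Intervocalic Lenition: no change — [lezhayu]
  Rule 3 Regressive Voicing Assimilation: [lezhayu] → [leshayu]
/igizavab/:
  Rule 1 Labial Nasal Assimilation: no change — [igizavab]
  Rule 2 Intervocalic Lenition: [igizavab] → [ihizavab]
  Rule 3 Regressive Voicing Assimilation: no change — [ihizavab]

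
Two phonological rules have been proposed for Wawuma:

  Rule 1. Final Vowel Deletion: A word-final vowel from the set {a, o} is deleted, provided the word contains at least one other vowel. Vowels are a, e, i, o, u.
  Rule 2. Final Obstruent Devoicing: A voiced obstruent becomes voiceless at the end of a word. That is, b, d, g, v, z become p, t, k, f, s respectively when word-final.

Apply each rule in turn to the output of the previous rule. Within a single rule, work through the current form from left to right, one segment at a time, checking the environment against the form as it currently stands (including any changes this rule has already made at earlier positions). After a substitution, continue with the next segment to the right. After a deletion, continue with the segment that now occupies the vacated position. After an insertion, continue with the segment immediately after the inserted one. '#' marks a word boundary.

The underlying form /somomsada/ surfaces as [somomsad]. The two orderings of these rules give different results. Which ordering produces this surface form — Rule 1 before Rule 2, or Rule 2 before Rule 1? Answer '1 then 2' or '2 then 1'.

2 then 1

Order 1 then 2:
  1 Final Vowel Deletion: [somomsada] → [somomsad]
  2 Final Obstruent Devoicing: [somomsad] → [somomsat]
  result: [somomsat]
Order 2 then 1:
  2 Final Obstruent Devoicing: no change — [somomsada]
  1 Final Vowel Deletion: [somomsada] → [somomsad]
  result: [somomsad]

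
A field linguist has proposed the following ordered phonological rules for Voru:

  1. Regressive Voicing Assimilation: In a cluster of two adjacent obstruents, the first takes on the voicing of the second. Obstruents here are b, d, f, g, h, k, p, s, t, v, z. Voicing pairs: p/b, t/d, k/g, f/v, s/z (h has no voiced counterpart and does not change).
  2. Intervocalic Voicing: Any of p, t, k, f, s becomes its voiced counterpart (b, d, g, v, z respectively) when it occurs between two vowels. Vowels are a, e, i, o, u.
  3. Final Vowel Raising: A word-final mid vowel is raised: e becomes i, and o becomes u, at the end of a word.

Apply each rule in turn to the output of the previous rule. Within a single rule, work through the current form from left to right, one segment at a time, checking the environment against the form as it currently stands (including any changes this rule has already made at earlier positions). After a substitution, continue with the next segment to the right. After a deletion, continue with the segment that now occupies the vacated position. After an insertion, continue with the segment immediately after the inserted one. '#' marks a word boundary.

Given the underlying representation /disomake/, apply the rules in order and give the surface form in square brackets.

[dizomagi]

1 Regressive Voicing Assimilation: no change — [disomake]
2 Intervocalic Voicing: [disomake] → [dizomage]
3 Final Vowel Raising: [dizomage] → [dizomagi]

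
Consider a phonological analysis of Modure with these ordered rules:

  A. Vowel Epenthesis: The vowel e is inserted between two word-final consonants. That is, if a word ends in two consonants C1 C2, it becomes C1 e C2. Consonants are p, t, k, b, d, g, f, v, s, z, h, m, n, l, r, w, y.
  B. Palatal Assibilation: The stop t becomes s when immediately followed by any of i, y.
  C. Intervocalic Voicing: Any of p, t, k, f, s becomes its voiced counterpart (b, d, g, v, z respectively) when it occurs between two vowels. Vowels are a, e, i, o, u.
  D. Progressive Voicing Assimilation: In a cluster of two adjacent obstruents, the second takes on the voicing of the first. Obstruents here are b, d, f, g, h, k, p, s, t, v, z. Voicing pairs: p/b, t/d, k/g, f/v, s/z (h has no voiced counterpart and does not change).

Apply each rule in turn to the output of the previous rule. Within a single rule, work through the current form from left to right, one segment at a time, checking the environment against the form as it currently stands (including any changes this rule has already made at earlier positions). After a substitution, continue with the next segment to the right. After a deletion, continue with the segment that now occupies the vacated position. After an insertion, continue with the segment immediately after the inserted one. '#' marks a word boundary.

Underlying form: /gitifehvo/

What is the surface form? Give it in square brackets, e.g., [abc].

[gizivehfo]

A Vowel Epenthesis: no change — [gitifehvo]
B Palatal Assibilation: [gitifehvo] → [gisifehvo]
C Intervocalic Voicing: [gisifehvo] → [gizivehvo]
D Progressive Voicing Assimilation: [gizivehvo] → [gizivehfo]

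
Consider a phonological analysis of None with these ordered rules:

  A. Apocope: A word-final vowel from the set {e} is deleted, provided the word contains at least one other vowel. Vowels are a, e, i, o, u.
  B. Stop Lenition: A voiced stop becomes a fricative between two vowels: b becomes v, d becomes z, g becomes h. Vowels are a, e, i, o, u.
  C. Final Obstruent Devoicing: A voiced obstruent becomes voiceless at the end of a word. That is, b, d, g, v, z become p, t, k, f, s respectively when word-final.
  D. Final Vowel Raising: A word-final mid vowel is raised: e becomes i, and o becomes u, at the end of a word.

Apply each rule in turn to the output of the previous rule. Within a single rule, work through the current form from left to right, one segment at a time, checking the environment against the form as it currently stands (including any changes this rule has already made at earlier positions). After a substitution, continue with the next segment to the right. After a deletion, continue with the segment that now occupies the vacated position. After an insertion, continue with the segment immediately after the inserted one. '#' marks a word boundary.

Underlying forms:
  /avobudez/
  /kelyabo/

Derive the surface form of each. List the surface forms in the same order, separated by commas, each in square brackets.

/avobudez/:
  A Apocope: no change — [avobudez]
  B Stop Lenition: [avobudez] → [avovuzez]
  C Final Obstruent Devoicing: [avovuzez] → [avovuzes]
  D Final Vowel Raising: no change — [avovuzes]
/kelyabo/:
  A Apocope: no change — [kelyabo]
  B Stop Lenition: [kelyabo] → [kelyavo]
  C Final Obstruent Devoicing: no change — [kelyavo]
  D Final Vowel Raising: [kelyavo] → [kelyavu]

[avovuzes], [kelyavu]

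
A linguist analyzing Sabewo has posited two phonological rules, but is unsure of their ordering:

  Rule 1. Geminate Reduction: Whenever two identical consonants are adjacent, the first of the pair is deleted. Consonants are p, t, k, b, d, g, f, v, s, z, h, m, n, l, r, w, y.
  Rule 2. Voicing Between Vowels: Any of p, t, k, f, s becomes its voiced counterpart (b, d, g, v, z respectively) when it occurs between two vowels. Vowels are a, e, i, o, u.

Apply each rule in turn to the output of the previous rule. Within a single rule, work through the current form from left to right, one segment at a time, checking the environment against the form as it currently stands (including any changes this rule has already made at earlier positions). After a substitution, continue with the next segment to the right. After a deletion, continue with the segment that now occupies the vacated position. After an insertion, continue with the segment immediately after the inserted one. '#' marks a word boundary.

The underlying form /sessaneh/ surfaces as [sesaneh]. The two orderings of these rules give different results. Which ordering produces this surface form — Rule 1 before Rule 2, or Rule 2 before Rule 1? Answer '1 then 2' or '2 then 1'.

Order 1 then 2:
  1 Geminate Reduction: [sessaneh] → [sesaneh]
  2 Voicing Between Vowels: [sesaneh] → [sezaneh]
  result: [sezaneh]
Order 2 then 1:
  2 Voicing Between Vowels: no change — [sessaneh]
  1 Geminate Reduction: [sessaneh] → [sesaneh]
  result: [sesaneh]

2 then 1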